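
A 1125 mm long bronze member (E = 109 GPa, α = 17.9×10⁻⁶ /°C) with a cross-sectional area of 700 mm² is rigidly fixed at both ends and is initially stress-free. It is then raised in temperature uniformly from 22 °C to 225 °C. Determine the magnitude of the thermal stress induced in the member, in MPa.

The supports are rigid, so the total axial strain is zero. The restrained thermal strain is ε = αΔT = 17.9×10⁻⁶ × 203 = 3633.7×10⁻⁶.
Hence σ = E·αΔT = 109×10³ × 3633.7×10⁻⁶ = 396.1 MPa, compressive.

σ ≈ 396 MPa (compressive)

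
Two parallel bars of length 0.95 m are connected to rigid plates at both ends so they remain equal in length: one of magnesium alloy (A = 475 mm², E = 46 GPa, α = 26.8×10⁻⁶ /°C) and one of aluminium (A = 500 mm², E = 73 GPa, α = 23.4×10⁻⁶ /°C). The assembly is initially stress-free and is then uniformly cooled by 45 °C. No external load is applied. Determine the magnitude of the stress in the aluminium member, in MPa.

σ ≈ 4.18 MPa (compressive)

The magnesium alloy has the larger α, so on cooling it would change length more than the aluminium if both were free. The rigid plates force a common final length, so the magnesium alloy is put into tension and the aluminium into compression, with equal and opposite forces P (no external load).
Setting the final lengths equal and cancelling L: (α₁ − α₂)ΔT = P/(A₁E₁) + P/(A₂E₂).
|α₁ − α₂|·ΔT = 3.4×10⁻⁶ × 45 = 0.000153.
1/(A₁E₁) + 1/(A₂E₂) = 1/(475×46×10³) + 1/(500×73×10³) = 7.316×10⁻⁸ N⁻¹.
So P = 0.000153 / 7.316×10⁻⁸ = 2.091 kN.
σ_{aluminium} = P/A₂ = 2091/500 = 4.182 MPa, compressive.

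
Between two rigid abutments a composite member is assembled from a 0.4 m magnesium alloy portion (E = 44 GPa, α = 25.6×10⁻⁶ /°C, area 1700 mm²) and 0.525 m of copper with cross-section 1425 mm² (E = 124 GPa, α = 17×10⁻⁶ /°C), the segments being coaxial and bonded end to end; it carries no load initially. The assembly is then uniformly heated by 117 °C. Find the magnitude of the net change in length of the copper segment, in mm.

|ΔL| ≈ 0.243 mm

If the supports were absent, the total length change would be Σ αᵢΔT Lᵢ = 25.6×10⁻⁶×117×400 + 17×10⁻⁶×117×525 = 2.242 mm.
Since the ends are fixed, an axial force P builds up, equal in every segment, with P · Σ Lᵢ/(AᵢEᵢ) = δ_free.
Σ Lᵢ/(AᵢEᵢ) = 400/(1700×44×10³) + 525/(1425×124×10³) = 8.319×10⁻⁶ mm/N.
P = 2.242 / 8.319×10⁻⁶ = 269500 N = 269.5 kN, compressive.
For the copper segment, free thermal change = 17×10⁻⁶×117×525 = 1.044 mm and elastic change from P = 269500×525/(1425×124×10³) = 0.8009 mm; these oppose, so the net change is 0.243 mm (segment lengthens).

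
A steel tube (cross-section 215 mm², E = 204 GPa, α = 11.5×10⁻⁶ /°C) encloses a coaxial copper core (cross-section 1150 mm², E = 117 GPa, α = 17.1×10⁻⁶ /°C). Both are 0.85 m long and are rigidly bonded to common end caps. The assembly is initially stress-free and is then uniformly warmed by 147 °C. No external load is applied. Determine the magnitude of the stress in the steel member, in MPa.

Both members must finish at the same length. With the larger α, the copper tends to over-expand; the plates restrain it, putting the copper in compression and the steel in tension. With no external load the two internal forces are equal and opposite, magnitude P.
Equating the net (thermal + elastic) strains gives |α₁ − α₂|·ΔT = P·[1/(A₁E₁) + 1/(A₂E₂)].
|α₁ − α₂|·ΔT = 5.6×10⁻⁶ × 147 = 0.0008232.
1/(A₁E₁) + 1/(A₂E₂) = 1/(215×204×10³) + 1/(1150×117×10³) = 3.023×10⁻⁸ N⁻¹.
So P = 0.0008232 / 3.023×10⁻⁸ = 27.23 kN.
σ_{steel} = P/A₁ = 27230/215 = 126.6 MPa, tensile.

σ ≈ 127 MPa (tensile)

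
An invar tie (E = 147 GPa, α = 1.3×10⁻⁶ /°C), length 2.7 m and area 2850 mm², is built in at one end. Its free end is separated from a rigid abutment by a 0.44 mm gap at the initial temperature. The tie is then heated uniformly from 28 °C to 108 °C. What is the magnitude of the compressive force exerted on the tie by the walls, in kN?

Free thermal elongation = αΔT L = 1.3×10⁻⁶ × 80 × 2700 = 0.2808 mm.
This is smaller than the 0.44 mm clearance, so the tie expands freely without reaching the stop — the stress is zero.

P ≈ 0 kN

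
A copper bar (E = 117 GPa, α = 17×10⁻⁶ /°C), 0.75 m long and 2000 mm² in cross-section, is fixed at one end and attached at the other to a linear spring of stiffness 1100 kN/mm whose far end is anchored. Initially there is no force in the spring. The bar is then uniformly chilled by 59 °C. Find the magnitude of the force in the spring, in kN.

P ≈ 183 kN

Free thermal contraction: δ_free = αΔT L = 17×10⁻⁶ × 59 × 750 = 0.7522 mm.
Let P be the tensile force in the spring. The bar extends elastically by PL/(AE) and the spring stretches by P/k; together these equal δ_free.
So P = δ_free / [L/(AE) + 1/k] = 0.7522 / [ 750/(2000×117×10³) + 1/(1100×10³) ].
P = 0.7522 / 4.114×10⁻⁶ = 182800 N.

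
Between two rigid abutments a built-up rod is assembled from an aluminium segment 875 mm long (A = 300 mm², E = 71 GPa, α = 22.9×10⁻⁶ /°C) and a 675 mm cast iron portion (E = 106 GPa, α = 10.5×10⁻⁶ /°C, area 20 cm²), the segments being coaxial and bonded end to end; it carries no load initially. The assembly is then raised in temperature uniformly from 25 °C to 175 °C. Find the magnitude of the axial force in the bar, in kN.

With the walls removed the bar would change length by δ_free = Σ αᵢΔT Lᵢ = 22.9×10⁻⁶×150×875 + 10.5×10⁻⁶×150×675 = 4.069 mm.
The rigid supports impose zero overall length change; the single axial force P common to all segments must satisfy P Σ Lᵢ/(AᵢEᵢ) = δ_free.
Σ Lᵢ/(AᵢEᵢ) = 875/(300×71×10³) + 675/(2000×106×10³) = 4.426×10⁻⁵ mm/N.
Hence P = δ_free / Σ(L/AE) = 4.069/4.426×10⁻⁵ = 91.92 kN (compressive).

P ≈ 91.9 kN (compressive)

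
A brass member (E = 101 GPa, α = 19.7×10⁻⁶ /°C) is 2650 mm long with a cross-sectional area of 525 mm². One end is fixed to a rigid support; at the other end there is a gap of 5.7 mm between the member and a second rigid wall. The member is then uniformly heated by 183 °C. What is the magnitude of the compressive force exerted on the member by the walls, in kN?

Free thermal elongation = αΔT L = 19.7×10⁻⁶ × 183 × 2650 = 9.554 mm.
This exceeds the 5.7 mm gap, so the wall pushes back. The portion of expansion that must be recovered elastically is δ_free − gap = 9.554 − 5.7 = 3.854 mm.
Compatibility: PL/(AE) = 3.854 mm, so σ = P/A = E × (3.854/2650) = 146.9 MPa.
Force on the wall = σA = 146.9 × 525 mm² = 77.11 kN.

P ≈ 77.1 kN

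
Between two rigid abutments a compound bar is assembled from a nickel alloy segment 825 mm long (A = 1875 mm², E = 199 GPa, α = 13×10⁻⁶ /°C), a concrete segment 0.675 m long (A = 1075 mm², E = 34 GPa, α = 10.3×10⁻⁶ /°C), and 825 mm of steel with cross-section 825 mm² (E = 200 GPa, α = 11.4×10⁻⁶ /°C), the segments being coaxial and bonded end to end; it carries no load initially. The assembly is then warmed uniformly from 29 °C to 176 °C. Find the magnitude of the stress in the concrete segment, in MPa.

σ ≈ 144 MPa (compressive)

If the supports were absent, the total length change would be Σ αᵢΔT Lᵢ = 13×10⁻⁶×147×825 + 10.3×10⁻⁶×147×675 + 11.4×10⁻⁶×147×825 = 3.981 mm.
The rigid supports impose zero overall length change; the single axial force P common to all segments must satisfy P Σ Lᵢ/(AᵢEᵢ) = δ_free.
Σ Lᵢ/(AᵢEᵢ) = 825/(1875×199×10³) + 675/(1075×34×10³) + 825/(825×200×10³) = 2.568×10⁻⁵ mm/N.
So P = 3.981 / 2.568×10⁻⁵ = 155 kN, compressive.
σ_{concrete} = P / A = 155000 / 1075 = 144.2 MPa.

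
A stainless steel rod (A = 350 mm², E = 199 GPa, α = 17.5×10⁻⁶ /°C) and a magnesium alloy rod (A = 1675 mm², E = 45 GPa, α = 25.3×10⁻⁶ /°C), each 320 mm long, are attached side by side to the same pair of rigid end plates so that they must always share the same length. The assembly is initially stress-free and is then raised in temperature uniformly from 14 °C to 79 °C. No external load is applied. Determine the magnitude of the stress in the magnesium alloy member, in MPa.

Equilibrium of a rigid end plate with no external load gives equal and opposite internal forces ±P in the two members. Since α_{magnesium alloy} > α_{stainless steel}, heating drives the magnesium alloy into compression and the stainless steel into tension.
Equating the net (thermal + elastic) strains gives |α₁ − α₂|·ΔT = P·[1/(A₁E₁) + 1/(A₂E₂)].
|α₁ − α₂|·ΔT = 7.8×10⁻⁶ × 65 = 0.000507.
1/(A₁E₁) + 1/(A₂E₂) = 1/(350×199×10³) + 1/(1675×45×10³) = 2.762×10⁻⁸ N⁻¹.
So P = 0.000507 / 2.762×10⁻⁸ = 18.35 kN.
σ_{magnesium alloy} = P/A₂ = 18350/1675 = 10.96 MPa, compressive.

σ ≈ 11 MPa (compressive)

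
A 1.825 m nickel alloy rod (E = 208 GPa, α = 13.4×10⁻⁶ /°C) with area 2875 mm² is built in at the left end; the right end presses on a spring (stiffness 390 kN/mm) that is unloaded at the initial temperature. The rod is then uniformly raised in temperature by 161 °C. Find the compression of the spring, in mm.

Free thermal expansion: δ_free = αΔT L = 13.4×10⁻⁶ × 161 × 1825 = 3.937 mm.
With a force P in the spring, the elastic change of the rod is PL/(AE) and that of the spring is P/k; compatibility requires their sum to equal δ_free.
So P = δ_free / [L/(AE) + 1/k] = 3.937 / [ 1825/(2875×208×10³) + 1/(390×10³) ].
P = 3.937 / 5.616×10⁻⁶ = 701100 N.
Spring compression = P/k = 701100/(390×10³) = 1.798 mm.

δ ≈ 1.8 mm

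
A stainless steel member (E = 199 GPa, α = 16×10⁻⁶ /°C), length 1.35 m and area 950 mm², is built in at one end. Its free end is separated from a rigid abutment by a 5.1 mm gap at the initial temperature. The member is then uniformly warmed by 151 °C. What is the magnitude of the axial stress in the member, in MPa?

Free thermal elongation = αΔT L = 16×10⁻⁶ × 151 × 1350 = 3.262 mm.
Since δ_free = 3.26 mm is less than the 5.1 mm gap, the member never touches the wall. No axial force develops.

σ ≈ 0 MPa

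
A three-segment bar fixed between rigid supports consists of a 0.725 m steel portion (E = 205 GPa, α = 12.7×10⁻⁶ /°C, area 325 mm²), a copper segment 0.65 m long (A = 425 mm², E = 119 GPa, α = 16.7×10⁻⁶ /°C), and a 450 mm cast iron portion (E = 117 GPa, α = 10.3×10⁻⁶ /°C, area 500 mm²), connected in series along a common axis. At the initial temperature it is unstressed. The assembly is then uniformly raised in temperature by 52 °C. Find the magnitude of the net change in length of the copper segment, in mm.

If the supports were absent, the total length change would be Σ αᵢΔT Lᵢ = 12.7×10⁻⁶×52×725 + 16.7×10⁻⁶×52×650 + 10.3×10⁻⁶×52×450 = 1.284 mm.
The walls prevent any net length change, so an axial force P (same in every segment) develops. Compatibility: P · Σ Lᵢ/(AᵢEᵢ) = δ_free.
Σ Lᵢ/(AᵢEᵢ) = 725/(325×205×10³) + 650/(425×119×10³) + 450/(500×117×10³) = 3.143×10⁻⁵ mm/N.
P = 1.284 / 3.143×10⁻⁵ = 40870 N = 40.87 kN, compressive.
For the copper segment, free thermal change = 16.7×10⁻⁶×52×650 = 0.5645 mm and elastic change from P = 40870×650/(425×119×10³) = 0.5252 mm; these oppose, so the net change is 0.0392 mm (segment lengthens).

|ΔL| ≈ 0.0392 mm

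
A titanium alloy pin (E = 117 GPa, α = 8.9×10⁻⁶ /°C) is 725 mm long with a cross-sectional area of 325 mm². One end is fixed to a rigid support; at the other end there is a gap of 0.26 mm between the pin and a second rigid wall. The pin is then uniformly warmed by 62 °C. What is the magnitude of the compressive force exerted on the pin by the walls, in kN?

P ≈ 7.35 kN

Free thermal elongation = αΔT L = 8.9×10⁻⁶ × 62 × 725 = 0.4001 mm.
This exceeds the 0.26 mm gap, so the wall pushes back. The portion of expansion that must be recovered elastically is δ_free − gap = 0.4001 − 0.26 = 0.1401 mm.
That suppressed elongation corresponds to σ = E·Δ/L = 117×10³ × 0.1401/725 = 22.6 MPa.
P = σA = 22.6 × 325 = 7.346 kN.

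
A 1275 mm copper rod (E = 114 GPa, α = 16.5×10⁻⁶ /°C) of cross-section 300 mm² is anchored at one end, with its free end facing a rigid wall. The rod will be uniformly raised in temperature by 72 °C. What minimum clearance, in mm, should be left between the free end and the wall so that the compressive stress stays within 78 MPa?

Free expansion if unrestrained: δ_free = αΔT L = 16.5×10⁻⁶ × 72 × 1275 = 1.515 mm.
At the allowable stress the elastic shortening the wall may impose is σL/E = 78 × 1275 / (114×10³) = 0.8724 mm.
The gap must absorb the remainder: g_min = 1.515 − 0.8724 = 0.6423 mm.

g ≈ 0.642 mm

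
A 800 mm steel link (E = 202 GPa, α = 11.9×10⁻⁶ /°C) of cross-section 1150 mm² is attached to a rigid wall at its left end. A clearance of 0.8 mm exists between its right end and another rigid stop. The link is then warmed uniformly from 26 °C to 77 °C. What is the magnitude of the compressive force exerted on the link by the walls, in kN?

If the wall were absent the link would grow by αΔT L = 11.9×10⁻⁶ × 51 × 800 = 0.4855 mm.
This is smaller than the 0.8 mm clearance, so the link expands freely without reaching the stop — the stress is zero.

P ≈ 0 kN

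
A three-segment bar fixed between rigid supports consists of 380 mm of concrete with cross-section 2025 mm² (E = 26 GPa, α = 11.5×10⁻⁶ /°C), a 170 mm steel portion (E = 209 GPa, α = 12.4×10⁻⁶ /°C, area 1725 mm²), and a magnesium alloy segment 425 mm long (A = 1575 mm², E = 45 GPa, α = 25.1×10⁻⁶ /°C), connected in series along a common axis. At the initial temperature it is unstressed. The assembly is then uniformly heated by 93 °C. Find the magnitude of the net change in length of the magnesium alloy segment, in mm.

Free thermal expansion of the whole bar: Σ αᵢΔT Lᵢ = 11.5×10⁻⁶×93×380 + 12.4×10⁻⁶×93×170 + 25.1×10⁻⁶×93×425 = 1.595 mm.
The walls prevent any net length change, so an axial force P (same in every segment) develops. Compatibility: P · Σ Lᵢ/(AᵢEᵢ) = δ_free.
Σ Lᵢ/(AᵢEᵢ) = 380/(2025×26×10³) + 170/(1725×209×10³) + 425/(1575×45×10³) = 1.369×10⁻⁵ mm/N.
So P = 1.595 / 1.369×10⁻⁵ = 116.5 kN, compressive.
For the magnesium alloy segment, free thermal change = 25.1×10⁻⁶×93×425 = 0.9921 mm and elastic change from P = 116500×425/(1575×45×10³) = 0.6987 mm; these oppose, so the net change is 0.293 mm (segment lengthens).

|ΔL| ≈ 0.293 mm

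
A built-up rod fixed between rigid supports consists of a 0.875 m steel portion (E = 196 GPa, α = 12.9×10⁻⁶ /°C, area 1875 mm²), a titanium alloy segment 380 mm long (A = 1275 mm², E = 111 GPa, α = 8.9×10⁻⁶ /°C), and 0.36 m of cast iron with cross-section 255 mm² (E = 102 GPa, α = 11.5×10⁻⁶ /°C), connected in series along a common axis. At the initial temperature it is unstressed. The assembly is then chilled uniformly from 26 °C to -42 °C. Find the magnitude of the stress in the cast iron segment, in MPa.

With the walls removed the bar would change length by δ_free = Σ αᵢΔT Lᵢ = 12.9×10⁻⁶×68×875 + 8.9×10⁻⁶×68×380 + 11.5×10⁻⁶×68×360 = 1.279 mm.
Since the ends are fixed, an axial force P builds up, equal in every segment, with P · Σ Lᵢ/(AᵢEᵢ) = δ_free.
Σ Lᵢ/(AᵢEᵢ) = 875/(1875×196×10³) + 380/(1275×111×10³) + 360/(255×102×10³) = 1.891×10⁻⁵ mm/N.
P = 1.279 / 1.891×10⁻⁵ = 67650 N = 67.65 kN, tensile.
σ_{cast iron} = P / A = 67650 / 255 = 265.3 MPa.

σ ≈ 265 MPa (tensile)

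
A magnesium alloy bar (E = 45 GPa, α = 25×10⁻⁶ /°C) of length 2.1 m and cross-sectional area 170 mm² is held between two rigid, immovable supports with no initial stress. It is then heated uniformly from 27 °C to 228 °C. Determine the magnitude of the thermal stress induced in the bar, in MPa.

With length fixed, the mechanical strain must cancel the thermal strain αΔT = 25×10⁻⁶ × 201 = 5025×10⁻⁶.
Hence σ = E·αΔT = 45×10³ × 5025×10⁻⁶ = 226.1 MPa, compressive.

σ ≈ 226 MPa (compressive)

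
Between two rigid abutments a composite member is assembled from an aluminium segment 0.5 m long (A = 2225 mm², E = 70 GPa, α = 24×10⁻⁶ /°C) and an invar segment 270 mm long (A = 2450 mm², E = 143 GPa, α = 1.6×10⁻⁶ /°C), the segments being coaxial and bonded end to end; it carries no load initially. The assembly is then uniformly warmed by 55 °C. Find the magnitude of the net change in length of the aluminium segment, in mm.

|ΔL| ≈ 0.109 mm

If the supports were absent, the total length change would be Σ αᵢΔT Lᵢ = 24×10⁻⁶×55×500 + 1.6×10⁻⁶×55×270 = 0.6838 mm.
Since the ends are fixed, an axial force P builds up, equal in every segment, with P · Σ Lᵢ/(AᵢEᵢ) = δ_free.
Σ Lᵢ/(AᵢEᵢ) = 500/(2225×70×10³) + 270/(2450×143×10³) = 3.981×10⁻⁶ mm/N.
P = 0.6838 / 3.981×10⁻⁶ = 171800 N = 171.8 kN, compressive.
For the aluminium segment, free thermal change = 24×10⁻⁶×55×500 = 0.66 mm and elastic change from P = 171800×500/(2225×70×10³) = 0.5514 mm; these oppose, so the net change is 0.109 mm (segment lengthens).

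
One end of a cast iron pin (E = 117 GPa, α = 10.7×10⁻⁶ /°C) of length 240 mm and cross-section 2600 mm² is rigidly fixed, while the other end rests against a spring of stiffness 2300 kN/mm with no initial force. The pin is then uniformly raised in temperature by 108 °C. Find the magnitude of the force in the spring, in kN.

P ≈ 227 kN

The unrestrained thermal change is αΔT L = 10.7×10⁻⁶ × 108 × 240 = 0.2773 mm.
Let P be the compressive force at the spring. The pin shortens elastically by PL/(AE) and the spring compresses by P/k; together these equal δ_free.
P [ L/(AE) + 1/k ] = δ_free → P [ 240/(2600×117×10³) + 1/(2300×10³) ] = 0.2773.
P = 0.2773 / 1.224×10⁻⁶ = 226600 N.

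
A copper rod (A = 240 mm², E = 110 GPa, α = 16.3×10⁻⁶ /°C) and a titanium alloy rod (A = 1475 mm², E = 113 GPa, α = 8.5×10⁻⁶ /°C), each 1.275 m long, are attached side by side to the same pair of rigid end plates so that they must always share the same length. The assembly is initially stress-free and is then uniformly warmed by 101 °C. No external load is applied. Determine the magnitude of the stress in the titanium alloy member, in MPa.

σ ≈ 12.2 MPa (tensile)

The copper has the larger α, so on heating it would change length more than the titanium alloy if both were free. The rigid plates force a common final length, so the copper is put into compression and the titanium alloy into tension, with equal and opposite forces P (no external load).
Equating the net (thermal + elastic) strains gives |α₁ − α₂|·ΔT = P·[1/(A₁E₁) + 1/(A₂E₂)].
|α₁ − α₂|·ΔT = 7.8×10⁻⁶ × 101 = 0.0007878.
1/(A₁E₁) + 1/(A₂E₂) = 1/(240×110×10³) + 1/(1475×113×10³) = 4.388×10⁻⁸ N⁻¹.
P = 0.0007878 / 4.388×10⁻⁸ = 17950 N = 17.95 kN.
σ_{titanium alloy} = P/A₂ = 17950/1475 = 12.17 MPa, tensile.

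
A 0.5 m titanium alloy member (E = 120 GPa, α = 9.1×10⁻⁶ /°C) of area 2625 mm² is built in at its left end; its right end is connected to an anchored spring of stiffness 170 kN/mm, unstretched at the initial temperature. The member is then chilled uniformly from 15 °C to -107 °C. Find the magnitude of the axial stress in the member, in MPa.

σ ≈ 28.3 MPa (tensile)

The unrestrained thermal change is αΔT L = 9.1×10⁻⁶ × 122 × 500 = 0.5551 mm.
With a force P in the spring, the elastic change of the member is PL/(AE) and that of the spring is P/k; compatibility requires their sum to equal δ_free.
P [ L/(AE) + 1/k ] = δ_free → P [ 500/(2625×120×10³) + 1/(170×10³) ] = 0.5551.
P = 0.5551 / 7.47×10⁻⁶ = 74310 N.
σ = P/A = 74310/2625 = 28.31 MPa.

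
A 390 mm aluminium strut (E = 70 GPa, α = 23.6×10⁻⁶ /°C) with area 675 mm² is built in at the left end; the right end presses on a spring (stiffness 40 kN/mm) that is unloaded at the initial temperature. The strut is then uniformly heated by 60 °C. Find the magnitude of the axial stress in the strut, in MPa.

σ ≈ 24.6 MPa (compressive)

If the spring were absent the strut would lengthen by αΔT L = 23.6×10⁻⁶ × 60 × 390 = 0.5522 mm.
With a force P in the spring, the elastic change of the strut is PL/(AE) and that of the spring is P/k; compatibility requires their sum to equal δ_free.
So P = δ_free / [L/(AE) + 1/k] = 0.5522 / [ 390/(675×70×10³) + 1/(40×10³) ].
P = 0.5522 / 3.325×10⁻⁵ = 16610 N.
σ = P/A = 16610/675 = 24.6 MPa.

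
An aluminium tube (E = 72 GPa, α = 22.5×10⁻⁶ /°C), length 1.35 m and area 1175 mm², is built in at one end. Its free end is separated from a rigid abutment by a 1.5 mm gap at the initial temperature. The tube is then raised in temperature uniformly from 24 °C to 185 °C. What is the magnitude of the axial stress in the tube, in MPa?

σ ≈ 181 MPa (compressive)

Unrestrained expansion: δ_free = αΔT L = 22.5×10⁻⁶ × 161 × 1350 = 4.89 mm.
The gap closes (δ_free > 1.5 mm) and the wall then resists a further 4.89 − 1.5 = 3.39 mm of expansion.
That suppressed elongation corresponds to σ = E·Δ/L = 72×10³ × 3.39/1350 = 180.8 MPa.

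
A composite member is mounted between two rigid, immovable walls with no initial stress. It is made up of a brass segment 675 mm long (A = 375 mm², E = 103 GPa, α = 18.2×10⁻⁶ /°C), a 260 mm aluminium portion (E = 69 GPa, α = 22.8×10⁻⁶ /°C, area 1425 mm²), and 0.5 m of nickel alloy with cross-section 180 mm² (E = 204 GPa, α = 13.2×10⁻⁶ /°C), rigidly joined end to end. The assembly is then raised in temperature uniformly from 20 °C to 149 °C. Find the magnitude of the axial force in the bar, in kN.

P ≈ 94.9 kN (compressive)

If the supports were absent, the total length change would be Σ αᵢΔT Lᵢ = 18.2×10⁻⁶×129×675 + 22.8×10⁻⁶×129×260 + 13.2×10⁻⁶×129×500 = 3.201 mm.
The rigid supports impose zero overall length change; the single axial force P common to all segments must satisfy P Σ Lᵢ/(AᵢEᵢ) = δ_free.
The series flexibility is Σ Lᵢ/(AᵢEᵢ) = 675/(375×103×10³) + 260/(1425×69×10³) + 500/(180×204×10³) = 3.374×10⁻⁵ mm/N.
Hence P = δ_free / Σ(L/AE) = 3.201/3.374×10⁻⁵ = 94.88 kN (compressive).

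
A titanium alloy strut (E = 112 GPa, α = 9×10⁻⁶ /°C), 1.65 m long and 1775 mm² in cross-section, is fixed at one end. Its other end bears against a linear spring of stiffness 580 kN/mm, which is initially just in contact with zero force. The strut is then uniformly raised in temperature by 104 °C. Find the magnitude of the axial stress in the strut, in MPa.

σ ≈ 86.8 MPa (compressive)

Free thermal expansion: δ_free = αΔT L = 9×10⁻⁶ × 104 × 1650 = 1.544 mm.
Let P be the compressive force at the spring. The strut shortens elastically by PL/(AE) and the spring compresses by P/k; together these equal δ_free.
So P = δ_free / [L/(AE) + 1/k] = 1.544 / [ 1650/(1775×112×10³) + 1/(580×10³) ].
P = 1.544 / 1.002×10⁻⁵ = 154100 N.
σ = P/A = 154100/1775 = 86.8 MPa.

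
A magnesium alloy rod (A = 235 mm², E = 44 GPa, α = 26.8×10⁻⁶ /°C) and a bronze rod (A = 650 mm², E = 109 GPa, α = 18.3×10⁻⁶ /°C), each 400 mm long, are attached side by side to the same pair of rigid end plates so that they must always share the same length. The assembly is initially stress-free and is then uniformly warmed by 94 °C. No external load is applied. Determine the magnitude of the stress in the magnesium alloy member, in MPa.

Both members must finish at the same length. With the larger α, the magnesium alloy tends to over-expand; the plates restrain it, putting the magnesium alloy in compression and the bronze in tension. With no external load the two internal forces are equal and opposite, magnitude P.
Compatibility of the two members (thermal + elastic change equal): (α₁ − α₂)ΔT = P·[1/(A₁E₁) + 1/(A₂E₂)].
|α₁ − α₂|·ΔT = 8.5×10⁻⁶ × 94 = 0.000799.
1/(A₁E₁) + 1/(A₂E₂) = 1/(235×44×10³) + 1/(650×109×10³) = 1.108×10⁻⁷ N⁻¹.
P = 0.000799 / 1.108×10⁻⁷ = 7209 N = 7.209 kN.
σ_{magnesium alloy} = P/A₁ = 7209/235 = 30.68 MPa, compressive.

σ ≈ 30.7 MPa (compressive)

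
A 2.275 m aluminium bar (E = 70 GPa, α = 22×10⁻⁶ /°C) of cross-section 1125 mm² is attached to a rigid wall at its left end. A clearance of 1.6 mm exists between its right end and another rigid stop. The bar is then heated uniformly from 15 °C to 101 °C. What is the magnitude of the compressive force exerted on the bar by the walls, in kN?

If the wall were absent the bar would grow by αΔT L = 22×10⁻⁶ × 86 × 2275 = 4.304 mm.
This exceeds the 1.6 mm gap, so the wall pushes back. The portion of expansion that must be recovered elastically is δ_free − gap = 4.304 − 1.6 = 2.704 mm.
That suppressed elongation corresponds to σ = E·Δ/L = 70×10³ × 2.704/2275 = 83.21 MPa.
Force on the wall = σA = 83.21 × 1125 mm² = 93.61 kN.

P ≈ 93.6 kN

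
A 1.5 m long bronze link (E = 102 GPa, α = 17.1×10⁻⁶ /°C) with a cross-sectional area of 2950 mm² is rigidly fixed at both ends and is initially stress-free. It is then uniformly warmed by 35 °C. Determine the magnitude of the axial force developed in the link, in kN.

With zero net strain, σ = E·αΔT = 102 GPa × 17.1×10⁻⁶ × 35 = 61.05 MPa.
Axial force P = σA = 61.05 × 2950 = 180100 N = 180.1 kN, compressive.

P ≈ 180 kN (compressive)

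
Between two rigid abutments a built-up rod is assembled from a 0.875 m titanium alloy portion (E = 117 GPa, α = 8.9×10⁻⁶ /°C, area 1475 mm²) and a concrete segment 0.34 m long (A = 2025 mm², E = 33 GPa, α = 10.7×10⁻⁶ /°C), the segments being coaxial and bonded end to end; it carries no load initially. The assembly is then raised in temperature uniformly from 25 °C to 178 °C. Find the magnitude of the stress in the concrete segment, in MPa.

σ ≈ 85 MPa (compressive)

With the walls removed the bar would change length by δ_free = Σ αᵢΔT Lᵢ = 8.9×10⁻⁶×153×875 + 10.7×10⁻⁶×153×340 = 1.748 mm.
The walls prevent any net length change, so an axial force P (same in every segment) develops. Compatibility: P · Σ Lᵢ/(AᵢEᵢ) = δ_free.
Σ Lᵢ/(AᵢEᵢ) = 875/(1475×117×10³) + 340/(2025×33×10³) = 1.016×10⁻⁵ mm/N.
Hence P = δ_free / Σ(L/AE) = 1.748/1.016×10⁻⁵ = 172.1 kN (compressive).
σ_{concrete} = P / A = 172100 / 2025 = 84.98 MPa.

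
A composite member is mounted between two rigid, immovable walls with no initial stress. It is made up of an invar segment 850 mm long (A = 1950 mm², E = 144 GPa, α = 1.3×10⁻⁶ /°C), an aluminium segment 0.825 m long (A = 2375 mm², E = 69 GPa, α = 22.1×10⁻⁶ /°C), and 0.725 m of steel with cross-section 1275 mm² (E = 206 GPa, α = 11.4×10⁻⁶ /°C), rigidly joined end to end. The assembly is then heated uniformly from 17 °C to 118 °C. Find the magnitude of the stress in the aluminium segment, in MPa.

σ ≈ 108 MPa (compressive)

With the walls removed the bar would change length by δ_free = Σ αᵢΔT Lᵢ = 1.3×10⁻⁶×101×850 + 22.1×10⁻⁶×101×825 + 11.4×10⁻⁶×101×725 = 2.788 mm.
The walls prevent any net length change, so an axial force P (same in every segment) develops. Compatibility: P · Σ Lᵢ/(AᵢEᵢ) = δ_free.
Σ Lᵢ/(AᵢEᵢ) = 850/(1950×144×10³) + 825/(2375×69×10³) + 725/(1275×206×10³) = 1.082×10⁻⁵ mm/N.
P = 2.788 / 1.082×10⁻⁵ = 257600 N = 257.6 kN, compressive.
σ_{aluminium} = P / A = 257600 / 2375 = 108.5 MPa.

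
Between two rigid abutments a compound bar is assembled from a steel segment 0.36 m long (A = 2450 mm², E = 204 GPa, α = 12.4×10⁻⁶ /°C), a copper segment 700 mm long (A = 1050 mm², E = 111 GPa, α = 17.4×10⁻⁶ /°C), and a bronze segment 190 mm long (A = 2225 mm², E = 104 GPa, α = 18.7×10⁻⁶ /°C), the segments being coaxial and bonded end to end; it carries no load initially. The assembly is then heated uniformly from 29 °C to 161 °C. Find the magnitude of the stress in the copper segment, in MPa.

σ ≈ 336 MPa (compressive)

Free thermal expansion of the whole bar: Σ αᵢΔT Lᵢ = 12.4×10⁻⁶×132×360 + 17.4×10⁻⁶×132×700 + 18.7×10⁻⁶×132×190 = 2.666 mm.
The walls prevent any net length change, so an axial force P (same in every segment) develops. Compatibility: P · Σ Lᵢ/(AᵢEᵢ) = δ_free.
Σ Lᵢ/(AᵢEᵢ) = 360/(2450×204×10³) + 700/(1050×111×10³) + 190/(2225×104×10³) = 7.547×10⁻⁶ mm/N.
P = 2.666 / 7.547×10⁻⁶ = 353200 N = 353.2 kN, compressive.
σ_{copper} = P / A = 353200 / 1050 = 336.4 MPa.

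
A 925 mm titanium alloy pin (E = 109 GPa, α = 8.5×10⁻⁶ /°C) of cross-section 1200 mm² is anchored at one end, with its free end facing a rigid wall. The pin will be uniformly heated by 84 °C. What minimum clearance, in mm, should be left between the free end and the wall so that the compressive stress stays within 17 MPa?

g ≈ 0.516 mm

With no wall the pin would lengthen by αΔT L = 8.5×10⁻⁶ × 84 × 925 = 0.6604 mm.
A stress of 17 MPa corresponds to the wall pushing the pin back by σL/E = 17×925/(109×10³) = 0.1443 mm.
So the gap has to take up the difference, g_min = δ_free − σL/E = 0.6604 − 0.1443 = 0.5162 mm.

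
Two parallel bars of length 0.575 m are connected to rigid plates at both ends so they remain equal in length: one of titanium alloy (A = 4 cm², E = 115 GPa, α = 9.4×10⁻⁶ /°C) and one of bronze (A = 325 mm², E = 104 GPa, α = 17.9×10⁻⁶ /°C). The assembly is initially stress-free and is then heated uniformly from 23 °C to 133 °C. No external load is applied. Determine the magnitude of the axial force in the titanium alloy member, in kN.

P ≈ 18.2 kN (tensile in the titanium alloy)

Equilibrium of a rigid end plate with no external load gives equal and opposite internal forces ±P in the two members. Since α_{bronze} > α_{titanium alloy}, heating drives the bronze into compression and the titanium alloy into tension.
Compatibility of the two members (thermal + elastic change equal): (α₁ − α₂)ΔT = P·[1/(A₁E₁) + 1/(A₂E₂)].
|α₁ − α₂|·ΔT = 8.5×10⁻⁶ × 110 = 0.000935.
1/(A₁E₁) + 1/(A₂E₂) = 1/(400×115×10³) + 1/(325×104×10³) = 5.132×10⁻⁸ N⁻¹.
P = 0.000935 / 5.132×10⁻⁸ = 18220 N = 18.22 kN.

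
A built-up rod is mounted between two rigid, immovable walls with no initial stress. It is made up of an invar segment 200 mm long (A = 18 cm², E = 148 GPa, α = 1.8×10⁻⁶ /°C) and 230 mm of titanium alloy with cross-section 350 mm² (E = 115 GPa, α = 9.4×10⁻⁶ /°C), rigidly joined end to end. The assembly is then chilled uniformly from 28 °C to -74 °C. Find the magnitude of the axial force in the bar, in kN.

P ≈ 39.8 kN (tensile)

Free thermal contraction of the whole bar: Σ αᵢΔT Lᵢ = 1.8×10⁻⁶×102×200 + 9.4×10⁻⁶×102×230 = 0.2572 mm.
The rigid supports impose zero overall length change; the single axial force P common to all segments must satisfy P Σ Lᵢ/(AᵢEᵢ) = δ_free.
The series flexibility is Σ Lᵢ/(AᵢEᵢ) = 200/(1800×148×10³) + 230/(350×115×10³) = 6.465×10⁻⁶ mm/N.
So P = 0.2572 / 6.465×10⁻⁶ = 39.79 kN, tensile.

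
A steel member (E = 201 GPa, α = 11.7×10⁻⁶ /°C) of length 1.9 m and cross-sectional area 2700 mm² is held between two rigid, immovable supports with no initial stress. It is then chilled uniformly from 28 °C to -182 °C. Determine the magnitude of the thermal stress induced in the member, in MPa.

σ ≈ 494 MPa (tensile)

The supports are rigid, so the total axial strain is zero. The restrained thermal strain is ε = αΔT = 11.7×10⁻⁶ × 210 = 2457×10⁻⁶.
σ = EαΔT = 201×10³ × 11.7×10⁻⁶ × 210 = 493.9 MPa (tensile; the member is trying to contract).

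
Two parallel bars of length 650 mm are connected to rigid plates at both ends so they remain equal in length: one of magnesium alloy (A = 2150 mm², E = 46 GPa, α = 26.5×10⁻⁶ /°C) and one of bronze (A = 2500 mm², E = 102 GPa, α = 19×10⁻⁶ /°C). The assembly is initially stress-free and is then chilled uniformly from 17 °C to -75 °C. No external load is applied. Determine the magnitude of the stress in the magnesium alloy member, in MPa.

σ ≈ 22.9 MPa (tensile)

Both members must finish at the same length. With the larger α, the magnesium alloy tends to over-contract; the plates restrain it, putting the magnesium alloy in tension and the bronze in compression. With no external load the two internal forces are equal and opposite, magnitude P.
Equating the net (thermal + elastic) strains gives |α₁ − α₂|·ΔT = P·[1/(A₁E₁) + 1/(A₂E₂)].
|α₁ − α₂|·ΔT = 7.5×10⁻⁶ × 92 = 0.00069.
1/(A₁E₁) + 1/(A₂E₂) = 1/(2150×46×10³) + 1/(2500×102×10³) = 1.403×10⁻⁸ N⁻¹.
So P = 0.00069 / 1.403×10⁻⁸ = 49.17 kN.
σ_{magnesium alloy} = P/A₁ = 49170/2150 = 22.87 MPa, tensile.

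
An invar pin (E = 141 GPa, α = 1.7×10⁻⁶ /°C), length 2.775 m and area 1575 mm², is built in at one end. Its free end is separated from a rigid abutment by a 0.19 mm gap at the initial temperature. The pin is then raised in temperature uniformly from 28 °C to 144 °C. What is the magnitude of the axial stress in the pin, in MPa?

Unrestrained expansion: δ_free = αΔT L = 1.7×10⁻⁶ × 116 × 2775 = 0.5472 mm.
The gap closes (δ_free > 0.19 mm) and the wall then resists a further 0.5472 − 0.19 = 0.3572 mm of expansion.
So σ = E(δ_free − g)/L = 141×10³ × 0.3572/2775 = 18.15 MPa.

σ ≈ 18.2 MPa (compressive)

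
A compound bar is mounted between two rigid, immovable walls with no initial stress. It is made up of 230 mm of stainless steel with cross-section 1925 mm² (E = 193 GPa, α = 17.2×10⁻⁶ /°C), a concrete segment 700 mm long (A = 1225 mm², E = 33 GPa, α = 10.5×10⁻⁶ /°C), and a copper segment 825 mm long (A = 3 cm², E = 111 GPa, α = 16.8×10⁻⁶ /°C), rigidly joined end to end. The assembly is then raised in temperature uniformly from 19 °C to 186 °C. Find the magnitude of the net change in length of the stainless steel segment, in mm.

Free thermal expansion of the whole bar: Σ αᵢΔT Lᵢ = 17.2×10⁻⁶×167×230 + 10.5×10⁻⁶×167×700 + 16.8×10⁻⁶×167×825 = 4.203 mm.
The rigid supports impose zero overall length change; the single axial force P common to all segments must satisfy P Σ Lᵢ/(AᵢEᵢ) = δ_free.
The series flexibility is Σ Lᵢ/(AᵢEᵢ) = 230/(1925×193×10³) + 700/(1225×33×10³) + 825/(300×111×10³) = 4.271×10⁻⁵ mm/N.
So P = 4.203 / 4.271×10⁻⁵ = 98.4 kN, compressive.
For the stainless steel segment, free thermal change = 17.2×10⁻⁶×167×230 = 0.6607 mm and elastic change from P = 98400×230/(1925×193×10³) = 0.06092 mm; these oppose, so the net change is 0.6 mm (segment lengthens).

|ΔL| ≈ 0.6 mm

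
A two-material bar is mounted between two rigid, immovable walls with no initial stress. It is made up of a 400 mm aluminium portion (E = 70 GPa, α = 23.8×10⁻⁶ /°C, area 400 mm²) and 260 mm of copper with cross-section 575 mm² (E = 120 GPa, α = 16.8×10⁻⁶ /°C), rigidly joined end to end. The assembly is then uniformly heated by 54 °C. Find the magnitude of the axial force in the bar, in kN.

With the walls removed the bar would change length by δ_free = Σ αᵢΔT Lᵢ = 23.8×10⁻⁶×54×400 + 16.8×10⁻⁶×54×260 = 0.75 mm.
The rigid supports impose zero overall length change; the single axial force P common to all segments must satisfy P Σ Lᵢ/(AᵢEᵢ) = δ_free.
Σ Lᵢ/(AᵢEᵢ) = 400/(400×70×10³) + 260/(575×120×10³) = 1.805×10⁻⁵ mm/N.
So P = 0.75 / 1.805×10⁻⁵ = 41.54 kN, compressive.

P ≈ 41.5 kN (compressive)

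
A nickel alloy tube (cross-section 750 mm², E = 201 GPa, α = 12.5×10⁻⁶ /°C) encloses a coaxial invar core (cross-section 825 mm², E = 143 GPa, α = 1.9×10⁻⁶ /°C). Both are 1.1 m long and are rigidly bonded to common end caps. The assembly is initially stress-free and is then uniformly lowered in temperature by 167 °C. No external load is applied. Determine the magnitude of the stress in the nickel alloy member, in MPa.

σ ≈ 156 MPa (tensile)

The nickel alloy has the larger α, so on cooling it would change length more than the invar if both were free. The rigid plates force a common final length, so the nickel alloy is put into tension and the invar into compression, with equal and opposite forces P (no external load).
Compatibility of the two members (thermal + elastic change equal): (α₁ − α₂)ΔT = P·[1/(A₁E₁) + 1/(A₂E₂)].
|α₁ − α₂|·ΔT = 10.6×10⁻⁶ × 167 = 0.00177.
1/(A₁E₁) + 1/(A₂E₂) = 1/(750×201×10³) + 1/(825×143×10³) = 1.511×10⁻⁸ N⁻¹.
So P = 0.00177 / 1.511×10⁻⁸ = 117.2 kN.
σ_{nickel alloy} = P/A₁ = 117200/750 = 156.2 MPa, tensile.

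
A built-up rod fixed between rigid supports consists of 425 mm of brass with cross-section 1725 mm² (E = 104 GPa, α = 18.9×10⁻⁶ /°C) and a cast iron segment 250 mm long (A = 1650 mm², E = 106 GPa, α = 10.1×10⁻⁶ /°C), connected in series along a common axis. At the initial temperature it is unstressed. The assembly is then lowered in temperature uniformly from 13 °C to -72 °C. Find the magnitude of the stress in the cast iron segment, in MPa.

With the walls removed the bar would change length by δ_free = Σ αᵢΔT Lᵢ = 18.9×10⁻⁶×85×425 + 10.1×10⁻⁶×85×250 = 0.8974 mm.
Since the ends are fixed, an axial force P builds up, equal in every segment, with P · Σ Lᵢ/(AᵢEᵢ) = δ_free.
Σ Lᵢ/(AᵢEᵢ) = 425/(1725×104×10³) + 250/(1650×106×10³) = 3.798×10⁻⁶ mm/N.
Hence P = δ_free / Σ(L/AE) = 0.8974/3.798×10⁻⁶ = 236.3 kN (tensile).
σ_{cast iron} = P / A = 236300 / 1650 = 143.2 MPa.

σ ≈ 143 MPa (tensile)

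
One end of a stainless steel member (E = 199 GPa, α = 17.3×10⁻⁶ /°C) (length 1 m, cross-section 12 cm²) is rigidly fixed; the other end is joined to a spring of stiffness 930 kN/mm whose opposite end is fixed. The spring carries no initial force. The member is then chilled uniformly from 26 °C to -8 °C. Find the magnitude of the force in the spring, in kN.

If the spring were absent the member would shorten by αΔT L = 17.3×10⁻⁶ × 34 × 1000 = 0.5882 mm.
Let P be the tensile force in the spring. The member extends elastically by PL/(AE) and the spring stretches by P/k; together these equal δ_free.
P [ L/(AE) + 1/k ] = δ_free → P [ 1000/(1200×199×10³) + 1/(930×10³) ] = 0.5882.
P = 0.5882 / 5.263×10⁻⁶ = 111800 N.

P ≈ 112 kN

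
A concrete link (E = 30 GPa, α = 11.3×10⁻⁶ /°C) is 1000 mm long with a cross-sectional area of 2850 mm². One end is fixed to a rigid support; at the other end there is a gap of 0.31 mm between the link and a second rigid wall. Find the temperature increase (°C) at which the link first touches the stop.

Contact occurs when the free expansion equals the gap: αΔT L = 0.31 mm.
So ΔT = g/(αL) = 0.31/(11.3×10⁻⁶ × 1000) = 27.43 °C.

ΔT ≈ 27.4 °C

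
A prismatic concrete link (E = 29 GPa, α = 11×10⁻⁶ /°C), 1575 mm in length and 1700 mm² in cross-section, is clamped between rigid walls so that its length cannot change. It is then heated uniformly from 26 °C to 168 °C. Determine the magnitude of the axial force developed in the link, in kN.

P ≈ 77 kN (compressive)

Full restraint means ε = 0, so the stress is σ = EαΔT = 29×10³ × 11×10⁻⁶ × 142 = 45.3 MPa.
P = AEαΔT = 1700 × 29×10³ × 11×10⁻⁶ × 142 = 77.01 kN (compressive).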